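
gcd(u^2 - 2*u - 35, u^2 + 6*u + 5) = u + 5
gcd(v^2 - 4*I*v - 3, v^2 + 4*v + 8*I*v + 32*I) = 1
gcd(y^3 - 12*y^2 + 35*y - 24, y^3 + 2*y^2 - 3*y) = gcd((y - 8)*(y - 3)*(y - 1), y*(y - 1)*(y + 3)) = y - 1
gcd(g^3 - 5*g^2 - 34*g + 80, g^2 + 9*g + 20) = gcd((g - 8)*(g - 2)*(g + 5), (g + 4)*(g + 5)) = g + 5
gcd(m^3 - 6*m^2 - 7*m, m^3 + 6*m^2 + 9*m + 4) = m + 1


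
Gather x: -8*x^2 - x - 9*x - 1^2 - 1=-8*x^2 - 10*x - 2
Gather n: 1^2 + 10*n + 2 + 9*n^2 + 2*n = 9*n^2 + 12*n + 3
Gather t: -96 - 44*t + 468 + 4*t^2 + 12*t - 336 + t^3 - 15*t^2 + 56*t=t^3 - 11*t^2 + 24*t + 36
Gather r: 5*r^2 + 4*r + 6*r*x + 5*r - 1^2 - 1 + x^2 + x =5*r^2 + r*(6*x + 9) + x^2 + x - 2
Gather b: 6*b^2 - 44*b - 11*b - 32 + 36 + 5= 6*b^2 - 55*b + 9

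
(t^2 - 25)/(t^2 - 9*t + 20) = (t + 5)/(t - 4)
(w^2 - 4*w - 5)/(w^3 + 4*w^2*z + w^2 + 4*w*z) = (w - 5)/(w*(w + 4*z))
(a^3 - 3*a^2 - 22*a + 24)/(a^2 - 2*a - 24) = a - 1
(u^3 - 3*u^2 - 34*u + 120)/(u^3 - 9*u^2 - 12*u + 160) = (u^2 + 2*u - 24)/(u^2 - 4*u - 32)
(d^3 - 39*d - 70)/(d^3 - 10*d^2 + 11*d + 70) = (d + 5)/(d - 5)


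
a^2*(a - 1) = a^3 - a^2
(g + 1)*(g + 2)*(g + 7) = g^3 + 10*g^2 + 23*g + 14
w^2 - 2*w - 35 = (w - 7)*(w + 5)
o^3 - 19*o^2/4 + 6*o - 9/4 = (o - 3)*(o - 1)*(o - 3/4)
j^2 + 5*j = j*(j + 5)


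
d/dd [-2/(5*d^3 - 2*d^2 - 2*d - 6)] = 2*(15*d^2 - 4*d - 2)/(-5*d^3 + 2*d^2 + 2*d + 6)^2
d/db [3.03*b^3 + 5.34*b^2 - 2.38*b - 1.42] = 9.09*b^2 + 10.68*b - 2.38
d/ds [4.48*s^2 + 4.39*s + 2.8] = 8.96*s + 4.39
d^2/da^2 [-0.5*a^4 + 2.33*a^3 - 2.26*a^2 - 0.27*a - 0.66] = -6.0*a^2 + 13.98*a - 4.52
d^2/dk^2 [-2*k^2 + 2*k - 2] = -4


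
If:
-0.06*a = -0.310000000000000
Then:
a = 5.17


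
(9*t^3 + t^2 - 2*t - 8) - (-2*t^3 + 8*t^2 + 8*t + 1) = 11*t^3 - 7*t^2 - 10*t - 9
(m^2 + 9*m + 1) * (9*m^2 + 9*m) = 9*m^4 + 90*m^3 + 90*m^2 + 9*m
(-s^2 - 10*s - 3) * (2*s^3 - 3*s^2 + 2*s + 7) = -2*s^5 - 17*s^4 + 22*s^3 - 18*s^2 - 76*s - 21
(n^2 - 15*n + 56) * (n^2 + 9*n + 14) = n^4 - 6*n^3 - 65*n^2 + 294*n + 784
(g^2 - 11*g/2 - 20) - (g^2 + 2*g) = -15*g/2 - 20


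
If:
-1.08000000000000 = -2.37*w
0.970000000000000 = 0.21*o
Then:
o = 4.62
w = 0.46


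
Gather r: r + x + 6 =r + x + 6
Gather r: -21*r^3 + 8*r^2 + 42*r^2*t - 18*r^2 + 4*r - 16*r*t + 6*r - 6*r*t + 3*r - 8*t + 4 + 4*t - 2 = -21*r^3 + r^2*(42*t - 10) + r*(13 - 22*t) - 4*t + 2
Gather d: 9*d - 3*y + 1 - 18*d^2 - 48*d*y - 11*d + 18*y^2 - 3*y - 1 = -18*d^2 + d*(-48*y - 2) + 18*y^2 - 6*y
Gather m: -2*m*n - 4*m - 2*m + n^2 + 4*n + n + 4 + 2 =m*(-2*n - 6) + n^2 + 5*n + 6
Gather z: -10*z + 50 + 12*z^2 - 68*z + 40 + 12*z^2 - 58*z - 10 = 24*z^2 - 136*z + 80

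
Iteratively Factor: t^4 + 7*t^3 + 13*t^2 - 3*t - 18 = (t + 3)*(t^3 + 4*t^2 + t - 6) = (t - 1)*(t + 3)*(t^2 + 5*t + 6) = (t - 1)*(t + 3)^2*(t + 2)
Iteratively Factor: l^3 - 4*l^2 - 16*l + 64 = (l - 4)*(l^2 - 16) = (l - 4)^2*(l + 4)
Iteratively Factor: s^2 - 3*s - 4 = (s - 4)*(s + 1)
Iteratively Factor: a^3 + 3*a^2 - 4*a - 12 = (a + 2)*(a^2 + a - 6) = (a + 2)*(a + 3)*(a - 2)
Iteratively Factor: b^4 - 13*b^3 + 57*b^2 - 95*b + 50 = (b - 2)*(b^3 - 11*b^2 + 35*b - 25) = (b - 2)*(b - 1)*(b^2 - 10*b + 25) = (b - 5)*(b - 2)*(b - 1)*(b - 5)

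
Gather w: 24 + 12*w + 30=12*w + 54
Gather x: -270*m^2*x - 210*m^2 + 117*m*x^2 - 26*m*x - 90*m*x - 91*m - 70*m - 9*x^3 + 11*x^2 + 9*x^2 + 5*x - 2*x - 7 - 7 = -210*m^2 - 161*m - 9*x^3 + x^2*(117*m + 20) + x*(-270*m^2 - 116*m + 3) - 14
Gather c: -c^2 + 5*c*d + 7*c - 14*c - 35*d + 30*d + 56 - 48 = -c^2 + c*(5*d - 7) - 5*d + 8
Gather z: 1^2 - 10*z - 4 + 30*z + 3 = 20*z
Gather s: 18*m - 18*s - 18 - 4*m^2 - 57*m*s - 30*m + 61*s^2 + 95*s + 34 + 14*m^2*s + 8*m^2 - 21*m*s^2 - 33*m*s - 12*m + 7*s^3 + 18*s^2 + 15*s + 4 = 4*m^2 - 24*m + 7*s^3 + s^2*(79 - 21*m) + s*(14*m^2 - 90*m + 92) + 20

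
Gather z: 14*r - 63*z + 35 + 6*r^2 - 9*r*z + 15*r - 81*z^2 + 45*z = 6*r^2 + 29*r - 81*z^2 + z*(-9*r - 18) + 35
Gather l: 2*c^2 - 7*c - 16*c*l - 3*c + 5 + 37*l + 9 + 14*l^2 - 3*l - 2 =2*c^2 - 10*c + 14*l^2 + l*(34 - 16*c) + 12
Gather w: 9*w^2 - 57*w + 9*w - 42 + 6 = 9*w^2 - 48*w - 36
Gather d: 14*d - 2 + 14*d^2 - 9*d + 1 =14*d^2 + 5*d - 1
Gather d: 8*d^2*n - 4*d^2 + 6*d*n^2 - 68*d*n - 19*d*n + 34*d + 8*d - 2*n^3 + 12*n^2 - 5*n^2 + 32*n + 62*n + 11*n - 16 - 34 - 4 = d^2*(8*n - 4) + d*(6*n^2 - 87*n + 42) - 2*n^3 + 7*n^2 + 105*n - 54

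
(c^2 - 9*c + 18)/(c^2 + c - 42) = (c - 3)/(c + 7)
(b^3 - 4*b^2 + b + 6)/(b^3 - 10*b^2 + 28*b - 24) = (b^2 - 2*b - 3)/(b^2 - 8*b + 12)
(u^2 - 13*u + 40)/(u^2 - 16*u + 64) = (u - 5)/(u - 8)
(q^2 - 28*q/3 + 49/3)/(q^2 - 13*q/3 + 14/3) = (q - 7)/(q - 2)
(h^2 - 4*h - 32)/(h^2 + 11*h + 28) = (h - 8)/(h + 7)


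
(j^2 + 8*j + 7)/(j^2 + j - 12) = (j^2 + 8*j + 7)/(j^2 + j - 12)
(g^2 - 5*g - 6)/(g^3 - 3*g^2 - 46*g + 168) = (g + 1)/(g^2 + 3*g - 28)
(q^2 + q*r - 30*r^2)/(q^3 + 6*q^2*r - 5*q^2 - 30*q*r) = (q - 5*r)/(q*(q - 5))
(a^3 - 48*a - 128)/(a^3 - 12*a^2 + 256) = (a + 4)/(a - 8)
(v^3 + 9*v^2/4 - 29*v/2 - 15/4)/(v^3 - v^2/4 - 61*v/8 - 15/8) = 2*(v + 5)/(2*v + 5)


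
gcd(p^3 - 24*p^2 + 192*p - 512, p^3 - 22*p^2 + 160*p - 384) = p^2 - 16*p + 64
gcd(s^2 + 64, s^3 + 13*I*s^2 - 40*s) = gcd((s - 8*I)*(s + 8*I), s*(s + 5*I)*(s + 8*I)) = s + 8*I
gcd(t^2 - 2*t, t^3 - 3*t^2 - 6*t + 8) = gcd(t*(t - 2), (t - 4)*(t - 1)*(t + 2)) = 1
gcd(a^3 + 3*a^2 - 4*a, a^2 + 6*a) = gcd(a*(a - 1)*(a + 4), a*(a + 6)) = a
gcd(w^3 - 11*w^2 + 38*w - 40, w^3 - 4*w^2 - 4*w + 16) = w^2 - 6*w + 8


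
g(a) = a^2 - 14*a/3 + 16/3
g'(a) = 2*a - 14/3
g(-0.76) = 9.46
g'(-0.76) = -6.19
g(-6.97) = 86.44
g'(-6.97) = -18.61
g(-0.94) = 10.60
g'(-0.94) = -6.55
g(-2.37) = 22.01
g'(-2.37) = -9.41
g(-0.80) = 9.71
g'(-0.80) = -6.27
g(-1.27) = 12.87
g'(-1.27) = -7.21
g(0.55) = 3.07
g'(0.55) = -3.57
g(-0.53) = 8.09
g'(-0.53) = -5.73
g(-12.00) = 205.33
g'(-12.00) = -28.67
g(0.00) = 5.33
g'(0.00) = -4.67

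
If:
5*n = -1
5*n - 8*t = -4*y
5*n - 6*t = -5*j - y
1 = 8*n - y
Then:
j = -99/100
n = -1/5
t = -57/40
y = -13/5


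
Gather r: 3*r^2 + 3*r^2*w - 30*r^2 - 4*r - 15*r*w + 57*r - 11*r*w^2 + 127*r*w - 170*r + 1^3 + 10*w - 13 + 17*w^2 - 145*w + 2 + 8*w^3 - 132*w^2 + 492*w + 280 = r^2*(3*w - 27) + r*(-11*w^2 + 112*w - 117) + 8*w^3 - 115*w^2 + 357*w + 270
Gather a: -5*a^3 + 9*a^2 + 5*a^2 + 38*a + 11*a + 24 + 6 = -5*a^3 + 14*a^2 + 49*a + 30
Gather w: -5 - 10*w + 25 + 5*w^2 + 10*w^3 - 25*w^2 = 10*w^3 - 20*w^2 - 10*w + 20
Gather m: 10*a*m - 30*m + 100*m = m*(10*a + 70)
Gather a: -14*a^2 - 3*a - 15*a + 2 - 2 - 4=-14*a^2 - 18*a - 4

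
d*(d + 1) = d^2 + d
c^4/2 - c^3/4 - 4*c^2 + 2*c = c*(c/2 + sqrt(2))*(c - 1/2)*(c - 2*sqrt(2))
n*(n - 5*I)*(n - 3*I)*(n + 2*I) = n^4 - 6*I*n^3 + n^2 - 30*I*n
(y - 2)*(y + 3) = y^2 + y - 6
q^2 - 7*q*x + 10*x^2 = (q - 5*x)*(q - 2*x)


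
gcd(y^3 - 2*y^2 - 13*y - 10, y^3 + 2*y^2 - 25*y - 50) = y^2 - 3*y - 10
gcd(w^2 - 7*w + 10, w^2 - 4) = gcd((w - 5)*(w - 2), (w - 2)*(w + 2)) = w - 2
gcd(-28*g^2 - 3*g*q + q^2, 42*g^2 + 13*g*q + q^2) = 1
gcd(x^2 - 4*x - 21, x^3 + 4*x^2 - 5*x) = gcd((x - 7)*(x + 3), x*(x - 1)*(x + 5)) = 1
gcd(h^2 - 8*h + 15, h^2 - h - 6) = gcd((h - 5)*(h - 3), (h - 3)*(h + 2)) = h - 3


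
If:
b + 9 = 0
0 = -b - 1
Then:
No Solution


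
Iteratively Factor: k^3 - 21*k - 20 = (k + 4)*(k^2 - 4*k - 5) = (k + 1)*(k + 4)*(k - 5)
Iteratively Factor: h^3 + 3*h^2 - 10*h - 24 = (h + 4)*(h^2 - h - 6) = (h + 2)*(h + 4)*(h - 3)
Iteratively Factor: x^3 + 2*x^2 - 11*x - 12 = (x + 1)*(x^2 + x - 12) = (x + 1)*(x + 4)*(x - 3)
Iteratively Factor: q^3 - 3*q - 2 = (q + 1)*(q^2 - q - 2) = (q + 1)^2*(q - 2)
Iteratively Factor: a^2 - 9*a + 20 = (a - 5)*(a - 4)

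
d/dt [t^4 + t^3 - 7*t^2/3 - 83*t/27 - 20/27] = 4*t^3 + 3*t^2 - 14*t/3 - 83/27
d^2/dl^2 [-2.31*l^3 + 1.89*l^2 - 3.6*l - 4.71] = 3.78 - 13.86*l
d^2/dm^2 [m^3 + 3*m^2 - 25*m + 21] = 6*m + 6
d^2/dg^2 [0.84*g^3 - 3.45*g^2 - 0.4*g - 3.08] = 5.04*g - 6.9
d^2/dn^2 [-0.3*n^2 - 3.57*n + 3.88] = -0.600000000000000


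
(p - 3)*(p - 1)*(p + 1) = p^3 - 3*p^2 - p + 3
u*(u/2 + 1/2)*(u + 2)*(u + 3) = u^4/2 + 3*u^3 + 11*u^2/2 + 3*u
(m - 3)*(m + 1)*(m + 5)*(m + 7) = m^4 + 10*m^3 + 8*m^2 - 106*m - 105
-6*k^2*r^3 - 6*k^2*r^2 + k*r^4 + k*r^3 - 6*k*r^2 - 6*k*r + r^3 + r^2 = r*(-6*k + r)*(r + 1)*(k*r + 1)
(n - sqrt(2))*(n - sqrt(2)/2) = n^2 - 3*sqrt(2)*n/2 + 1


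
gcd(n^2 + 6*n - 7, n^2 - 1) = n - 1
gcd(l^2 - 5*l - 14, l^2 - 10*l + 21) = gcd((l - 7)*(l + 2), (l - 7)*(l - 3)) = l - 7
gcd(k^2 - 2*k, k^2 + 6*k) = k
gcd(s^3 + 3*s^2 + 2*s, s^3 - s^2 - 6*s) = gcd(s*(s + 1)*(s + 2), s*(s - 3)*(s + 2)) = s^2 + 2*s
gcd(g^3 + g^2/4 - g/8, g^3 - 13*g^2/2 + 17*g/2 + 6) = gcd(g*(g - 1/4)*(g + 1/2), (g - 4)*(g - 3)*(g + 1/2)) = g + 1/2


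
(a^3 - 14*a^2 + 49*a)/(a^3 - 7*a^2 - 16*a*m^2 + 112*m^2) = a*(a - 7)/(a^2 - 16*m^2)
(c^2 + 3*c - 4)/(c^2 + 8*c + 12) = (c^2 + 3*c - 4)/(c^2 + 8*c + 12)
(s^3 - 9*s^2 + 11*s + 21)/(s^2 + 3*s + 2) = (s^2 - 10*s + 21)/(s + 2)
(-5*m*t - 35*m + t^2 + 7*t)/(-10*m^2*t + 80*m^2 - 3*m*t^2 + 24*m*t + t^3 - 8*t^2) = (t + 7)/(2*m*t - 16*m + t^2 - 8*t)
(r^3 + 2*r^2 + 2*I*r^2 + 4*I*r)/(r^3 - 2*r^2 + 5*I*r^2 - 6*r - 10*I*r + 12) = r*(r + 2)/(r^2 + r*(-2 + 3*I) - 6*I)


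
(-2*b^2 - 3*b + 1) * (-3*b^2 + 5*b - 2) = 6*b^4 - b^3 - 14*b^2 + 11*b - 2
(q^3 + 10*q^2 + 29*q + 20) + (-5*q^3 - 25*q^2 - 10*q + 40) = -4*q^3 - 15*q^2 + 19*q + 60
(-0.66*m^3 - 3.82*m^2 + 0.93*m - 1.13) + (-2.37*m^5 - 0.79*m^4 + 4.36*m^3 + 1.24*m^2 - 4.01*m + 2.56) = -2.37*m^5 - 0.79*m^4 + 3.7*m^3 - 2.58*m^2 - 3.08*m + 1.43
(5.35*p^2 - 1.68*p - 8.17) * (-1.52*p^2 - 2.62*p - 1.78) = -8.132*p^4 - 11.4634*p^3 + 7.297*p^2 + 24.3958*p + 14.5426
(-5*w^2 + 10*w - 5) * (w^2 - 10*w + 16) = -5*w^4 + 60*w^3 - 185*w^2 + 210*w - 80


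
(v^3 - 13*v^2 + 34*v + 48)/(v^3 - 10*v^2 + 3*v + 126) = (v^2 - 7*v - 8)/(v^2 - 4*v - 21)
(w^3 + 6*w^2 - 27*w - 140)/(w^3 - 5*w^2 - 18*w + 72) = (w^2 + 2*w - 35)/(w^2 - 9*w + 18)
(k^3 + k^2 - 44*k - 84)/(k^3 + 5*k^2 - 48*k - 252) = (k + 2)/(k + 6)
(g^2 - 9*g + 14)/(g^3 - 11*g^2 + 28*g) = (g - 2)/(g*(g - 4))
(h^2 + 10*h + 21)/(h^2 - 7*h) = (h^2 + 10*h + 21)/(h*(h - 7))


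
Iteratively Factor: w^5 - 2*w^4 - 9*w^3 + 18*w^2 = (w)*(w^4 - 2*w^3 - 9*w^2 + 18*w) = w*(w - 2)*(w^3 - 9*w) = w^2*(w - 2)*(w^2 - 9) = w^2*(w - 2)*(w + 3)*(w - 3)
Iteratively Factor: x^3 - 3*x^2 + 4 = (x - 2)*(x^2 - x - 2) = (x - 2)^2*(x + 1)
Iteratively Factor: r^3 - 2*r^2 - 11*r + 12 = (r - 4)*(r^2 + 2*r - 3) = (r - 4)*(r - 1)*(r + 3)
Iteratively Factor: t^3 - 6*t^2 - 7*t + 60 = (t - 5)*(t^2 - t - 12) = (t - 5)*(t - 4)*(t + 3)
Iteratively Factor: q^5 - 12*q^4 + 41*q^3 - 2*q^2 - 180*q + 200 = (q - 5)*(q^4 - 7*q^3 + 6*q^2 + 28*q - 40) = (q - 5)*(q + 2)*(q^3 - 9*q^2 + 24*q - 20) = (q - 5)*(q - 2)*(q + 2)*(q^2 - 7*q + 10) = (q - 5)*(q - 2)^2*(q + 2)*(q - 5)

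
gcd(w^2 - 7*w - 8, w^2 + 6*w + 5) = w + 1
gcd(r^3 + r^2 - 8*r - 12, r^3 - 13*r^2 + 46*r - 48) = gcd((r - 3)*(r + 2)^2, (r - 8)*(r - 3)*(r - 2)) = r - 3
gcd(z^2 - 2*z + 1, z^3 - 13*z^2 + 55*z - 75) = 1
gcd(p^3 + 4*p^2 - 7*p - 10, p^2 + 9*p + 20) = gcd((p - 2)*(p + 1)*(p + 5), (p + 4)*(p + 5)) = p + 5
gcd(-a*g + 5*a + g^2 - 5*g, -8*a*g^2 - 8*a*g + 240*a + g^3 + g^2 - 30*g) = g - 5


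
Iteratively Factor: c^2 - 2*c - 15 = (c - 5)*(c + 3)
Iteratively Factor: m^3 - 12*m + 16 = (m - 2)*(m^2 + 2*m - 8) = (m - 2)^2*(m + 4)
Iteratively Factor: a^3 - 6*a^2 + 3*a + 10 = (a - 5)*(a^2 - a - 2) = (a - 5)*(a + 1)*(a - 2)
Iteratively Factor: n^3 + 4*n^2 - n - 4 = (n - 1)*(n^2 + 5*n + 4) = (n - 1)*(n + 4)*(n + 1)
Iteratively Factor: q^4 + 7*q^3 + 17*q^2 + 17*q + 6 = (q + 1)*(q^3 + 6*q^2 + 11*q + 6) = (q + 1)^2*(q^2 + 5*q + 6) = (q + 1)^2*(q + 3)*(q + 2)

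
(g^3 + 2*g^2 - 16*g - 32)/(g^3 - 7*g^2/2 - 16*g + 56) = 2*(g + 2)/(2*g - 7)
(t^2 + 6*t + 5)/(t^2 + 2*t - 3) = (t^2 + 6*t + 5)/(t^2 + 2*t - 3)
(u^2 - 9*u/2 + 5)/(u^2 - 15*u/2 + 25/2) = (u - 2)/(u - 5)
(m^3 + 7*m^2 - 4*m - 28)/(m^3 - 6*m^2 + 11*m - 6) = (m^2 + 9*m + 14)/(m^2 - 4*m + 3)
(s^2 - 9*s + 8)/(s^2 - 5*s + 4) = (s - 8)/(s - 4)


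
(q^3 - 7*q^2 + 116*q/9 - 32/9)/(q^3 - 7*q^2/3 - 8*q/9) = (3*q^2 - 13*q + 4)/(q*(3*q + 1))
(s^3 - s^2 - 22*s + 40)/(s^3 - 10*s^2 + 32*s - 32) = (s + 5)/(s - 4)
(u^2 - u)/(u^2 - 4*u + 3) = u/(u - 3)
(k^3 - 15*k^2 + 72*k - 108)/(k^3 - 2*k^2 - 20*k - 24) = (k^2 - 9*k + 18)/(k^2 + 4*k + 4)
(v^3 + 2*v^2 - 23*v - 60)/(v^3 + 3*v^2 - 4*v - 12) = (v^2 - v - 20)/(v^2 - 4)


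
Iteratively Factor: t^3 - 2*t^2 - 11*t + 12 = (t + 3)*(t^2 - 5*t + 4) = (t - 4)*(t + 3)*(t - 1)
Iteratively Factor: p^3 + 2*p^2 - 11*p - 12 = (p - 3)*(p^2 + 5*p + 4) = (p - 3)*(p + 4)*(p + 1)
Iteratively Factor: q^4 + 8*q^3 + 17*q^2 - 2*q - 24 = (q + 4)*(q^3 + 4*q^2 + q - 6) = (q + 2)*(q + 4)*(q^2 + 2*q - 3) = (q - 1)*(q + 2)*(q + 4)*(q + 3)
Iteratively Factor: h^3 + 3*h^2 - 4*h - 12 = (h + 3)*(h^2 - 4) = (h - 2)*(h + 3)*(h + 2)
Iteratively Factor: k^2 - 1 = (k - 1)*(k + 1)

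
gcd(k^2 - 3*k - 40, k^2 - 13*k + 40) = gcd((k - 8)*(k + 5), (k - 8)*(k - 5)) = k - 8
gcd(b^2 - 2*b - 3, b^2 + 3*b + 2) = b + 1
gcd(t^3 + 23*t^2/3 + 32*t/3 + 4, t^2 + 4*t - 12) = t + 6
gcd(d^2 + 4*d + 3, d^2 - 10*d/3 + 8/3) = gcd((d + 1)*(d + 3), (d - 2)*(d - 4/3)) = 1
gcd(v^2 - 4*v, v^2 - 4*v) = v^2 - 4*v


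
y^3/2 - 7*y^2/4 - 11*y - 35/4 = (y/2 + 1/2)*(y - 7)*(y + 5/2)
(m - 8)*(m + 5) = m^2 - 3*m - 40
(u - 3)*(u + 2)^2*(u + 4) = u^4 + 5*u^3 - 4*u^2 - 44*u - 48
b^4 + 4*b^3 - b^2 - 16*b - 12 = (b - 2)*(b + 1)*(b + 2)*(b + 3)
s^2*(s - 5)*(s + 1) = s^4 - 4*s^3 - 5*s^2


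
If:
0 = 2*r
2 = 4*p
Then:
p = 1/2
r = 0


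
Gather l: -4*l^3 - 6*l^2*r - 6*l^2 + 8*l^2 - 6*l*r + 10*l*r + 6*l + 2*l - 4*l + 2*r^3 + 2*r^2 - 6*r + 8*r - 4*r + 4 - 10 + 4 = -4*l^3 + l^2*(2 - 6*r) + l*(4*r + 4) + 2*r^3 + 2*r^2 - 2*r - 2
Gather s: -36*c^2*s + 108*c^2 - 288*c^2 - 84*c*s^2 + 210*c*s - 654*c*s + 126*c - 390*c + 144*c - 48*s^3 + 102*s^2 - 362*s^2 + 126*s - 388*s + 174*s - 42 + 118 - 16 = -180*c^2 - 120*c - 48*s^3 + s^2*(-84*c - 260) + s*(-36*c^2 - 444*c - 88) + 60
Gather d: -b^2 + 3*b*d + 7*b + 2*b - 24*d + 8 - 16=-b^2 + 9*b + d*(3*b - 24) - 8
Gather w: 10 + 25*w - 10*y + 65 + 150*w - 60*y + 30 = 175*w - 70*y + 105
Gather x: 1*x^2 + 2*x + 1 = x^2 + 2*x + 1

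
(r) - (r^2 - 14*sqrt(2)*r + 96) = -r^2 + r + 14*sqrt(2)*r - 96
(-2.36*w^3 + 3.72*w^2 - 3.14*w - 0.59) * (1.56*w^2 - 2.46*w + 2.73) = -3.6816*w^5 + 11.6088*w^4 - 20.4924*w^3 + 16.9596*w^2 - 7.1208*w - 1.6107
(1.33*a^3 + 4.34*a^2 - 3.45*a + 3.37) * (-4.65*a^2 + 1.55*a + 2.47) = -6.1845*a^5 - 18.1195*a^4 + 26.0546*a^3 - 10.2982*a^2 - 3.298*a + 8.3239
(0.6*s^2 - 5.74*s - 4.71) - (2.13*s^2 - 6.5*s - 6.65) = -1.53*s^2 + 0.76*s + 1.94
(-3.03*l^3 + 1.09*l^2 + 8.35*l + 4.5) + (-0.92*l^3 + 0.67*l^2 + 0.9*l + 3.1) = -3.95*l^3 + 1.76*l^2 + 9.25*l + 7.6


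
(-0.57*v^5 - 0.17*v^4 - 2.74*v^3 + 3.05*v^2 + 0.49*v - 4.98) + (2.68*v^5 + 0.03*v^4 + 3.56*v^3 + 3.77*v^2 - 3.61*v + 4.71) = 2.11*v^5 - 0.14*v^4 + 0.82*v^3 + 6.82*v^2 - 3.12*v - 0.27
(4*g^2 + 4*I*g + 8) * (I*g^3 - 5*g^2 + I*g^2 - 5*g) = 4*I*g^5 - 24*g^4 + 4*I*g^4 - 24*g^3 - 12*I*g^3 - 40*g^2 - 12*I*g^2 - 40*g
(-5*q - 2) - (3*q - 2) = -8*q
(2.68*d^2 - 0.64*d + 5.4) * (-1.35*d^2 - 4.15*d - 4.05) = -3.618*d^4 - 10.258*d^3 - 15.488*d^2 - 19.818*d - 21.87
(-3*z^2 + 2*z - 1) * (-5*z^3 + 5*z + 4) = 15*z^5 - 10*z^4 - 10*z^3 - 2*z^2 + 3*z - 4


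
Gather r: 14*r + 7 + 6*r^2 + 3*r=6*r^2 + 17*r + 7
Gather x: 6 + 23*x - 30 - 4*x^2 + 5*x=-4*x^2 + 28*x - 24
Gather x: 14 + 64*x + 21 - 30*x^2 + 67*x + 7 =-30*x^2 + 131*x + 42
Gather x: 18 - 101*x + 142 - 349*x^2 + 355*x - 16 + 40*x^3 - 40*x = 40*x^3 - 349*x^2 + 214*x + 144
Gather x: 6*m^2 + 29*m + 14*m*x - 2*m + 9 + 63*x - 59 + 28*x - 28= 6*m^2 + 27*m + x*(14*m + 91) - 78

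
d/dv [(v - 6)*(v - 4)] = 2*v - 10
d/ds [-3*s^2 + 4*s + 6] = 4 - 6*s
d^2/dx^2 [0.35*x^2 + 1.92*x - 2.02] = 0.700000000000000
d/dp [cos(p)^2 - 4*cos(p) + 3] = 2*(2 - cos(p))*sin(p)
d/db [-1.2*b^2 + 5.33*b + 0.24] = 5.33 - 2.4*b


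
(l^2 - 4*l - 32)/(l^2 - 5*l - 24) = (l + 4)/(l + 3)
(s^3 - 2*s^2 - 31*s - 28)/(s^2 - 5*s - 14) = (s^2 + 5*s + 4)/(s + 2)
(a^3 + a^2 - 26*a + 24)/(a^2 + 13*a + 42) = (a^2 - 5*a + 4)/(a + 7)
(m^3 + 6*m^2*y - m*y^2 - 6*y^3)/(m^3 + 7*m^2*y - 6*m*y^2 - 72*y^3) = (-m^2 + y^2)/(-m^2 - m*y + 12*y^2)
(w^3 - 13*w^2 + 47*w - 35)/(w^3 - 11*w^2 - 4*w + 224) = (w^2 - 6*w + 5)/(w^2 - 4*w - 32)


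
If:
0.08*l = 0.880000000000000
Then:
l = 11.00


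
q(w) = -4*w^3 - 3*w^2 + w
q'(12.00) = -1799.00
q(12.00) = -7332.00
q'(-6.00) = -395.00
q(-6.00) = 750.00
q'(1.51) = -35.42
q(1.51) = -19.10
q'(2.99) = -124.22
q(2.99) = -130.75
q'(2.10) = -64.52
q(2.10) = -48.17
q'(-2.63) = -66.22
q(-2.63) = 49.39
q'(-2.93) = -84.44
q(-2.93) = 71.93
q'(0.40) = -3.32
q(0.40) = -0.34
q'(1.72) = -44.82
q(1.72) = -27.51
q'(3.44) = -161.64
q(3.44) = -194.89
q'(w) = -12*w^2 - 6*w + 1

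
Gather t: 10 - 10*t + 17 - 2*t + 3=30 - 12*t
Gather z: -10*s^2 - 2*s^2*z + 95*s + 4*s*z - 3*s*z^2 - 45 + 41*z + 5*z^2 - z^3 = -10*s^2 + 95*s - z^3 + z^2*(5 - 3*s) + z*(-2*s^2 + 4*s + 41) - 45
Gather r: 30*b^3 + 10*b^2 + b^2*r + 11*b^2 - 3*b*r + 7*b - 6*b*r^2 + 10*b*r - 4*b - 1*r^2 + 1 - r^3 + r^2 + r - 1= 30*b^3 + 21*b^2 - 6*b*r^2 + 3*b - r^3 + r*(b^2 + 7*b + 1)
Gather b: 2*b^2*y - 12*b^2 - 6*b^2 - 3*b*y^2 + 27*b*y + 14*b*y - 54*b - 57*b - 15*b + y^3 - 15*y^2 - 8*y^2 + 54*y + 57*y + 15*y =b^2*(2*y - 18) + b*(-3*y^2 + 41*y - 126) + y^3 - 23*y^2 + 126*y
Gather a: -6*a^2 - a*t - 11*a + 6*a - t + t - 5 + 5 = -6*a^2 + a*(-t - 5)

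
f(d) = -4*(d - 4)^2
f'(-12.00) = 128.00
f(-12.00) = -1024.00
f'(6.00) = -16.00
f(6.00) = -16.00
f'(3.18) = 6.56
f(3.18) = -2.69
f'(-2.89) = 55.12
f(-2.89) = -189.89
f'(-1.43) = 43.44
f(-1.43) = -117.94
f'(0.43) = 28.56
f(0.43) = -50.98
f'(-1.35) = 42.80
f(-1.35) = -114.49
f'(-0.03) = 32.24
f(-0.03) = -64.96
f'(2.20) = 14.40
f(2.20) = -12.96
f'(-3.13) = 57.04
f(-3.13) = -203.35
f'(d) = 32 - 8*d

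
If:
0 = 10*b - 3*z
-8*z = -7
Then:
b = 21/80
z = 7/8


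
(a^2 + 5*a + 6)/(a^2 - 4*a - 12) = (a + 3)/(a - 6)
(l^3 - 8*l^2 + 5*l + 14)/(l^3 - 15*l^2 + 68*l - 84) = (l + 1)/(l - 6)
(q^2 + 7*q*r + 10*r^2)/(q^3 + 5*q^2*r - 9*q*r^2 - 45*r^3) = (q + 2*r)/(q^2 - 9*r^2)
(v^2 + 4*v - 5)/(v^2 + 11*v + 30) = (v - 1)/(v + 6)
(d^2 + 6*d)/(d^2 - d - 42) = d/(d - 7)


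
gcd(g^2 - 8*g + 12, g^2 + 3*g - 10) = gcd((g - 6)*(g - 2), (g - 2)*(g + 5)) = g - 2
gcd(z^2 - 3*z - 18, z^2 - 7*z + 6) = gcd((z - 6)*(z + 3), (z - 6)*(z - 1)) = z - 6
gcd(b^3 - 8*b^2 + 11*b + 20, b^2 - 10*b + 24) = b - 4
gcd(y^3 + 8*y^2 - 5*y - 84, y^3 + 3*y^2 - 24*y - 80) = y + 4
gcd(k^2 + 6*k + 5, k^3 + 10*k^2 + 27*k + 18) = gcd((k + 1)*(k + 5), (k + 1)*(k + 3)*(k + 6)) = k + 1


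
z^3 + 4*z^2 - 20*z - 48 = (z - 4)*(z + 2)*(z + 6)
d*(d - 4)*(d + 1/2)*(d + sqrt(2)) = d^4 - 7*d^3/2 + sqrt(2)*d^3 - 7*sqrt(2)*d^2/2 - 2*d^2 - 2*sqrt(2)*d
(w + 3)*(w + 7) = w^2 + 10*w + 21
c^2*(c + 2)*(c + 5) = c^4 + 7*c^3 + 10*c^2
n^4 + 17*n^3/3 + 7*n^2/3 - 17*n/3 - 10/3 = (n - 1)*(n + 2/3)*(n + 1)*(n + 5)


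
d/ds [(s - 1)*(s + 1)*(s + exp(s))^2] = (s + exp(s))*(2*(s - 1)*(s + 1)*(exp(s) + 1) + (s - 1)*(s + exp(s)) + (s + 1)*(s + exp(s)))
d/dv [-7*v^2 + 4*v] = 4 - 14*v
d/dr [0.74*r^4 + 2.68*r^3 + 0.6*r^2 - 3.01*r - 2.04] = 2.96*r^3 + 8.04*r^2 + 1.2*r - 3.01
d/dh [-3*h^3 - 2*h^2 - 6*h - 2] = -9*h^2 - 4*h - 6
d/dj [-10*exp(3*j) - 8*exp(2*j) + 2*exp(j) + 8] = (-30*exp(2*j) - 16*exp(j) + 2)*exp(j)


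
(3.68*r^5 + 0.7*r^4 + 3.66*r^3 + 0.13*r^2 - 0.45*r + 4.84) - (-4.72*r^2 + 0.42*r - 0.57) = 3.68*r^5 + 0.7*r^4 + 3.66*r^3 + 4.85*r^2 - 0.87*r + 5.41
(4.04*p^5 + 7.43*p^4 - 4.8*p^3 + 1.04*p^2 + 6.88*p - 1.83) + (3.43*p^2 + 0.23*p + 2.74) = 4.04*p^5 + 7.43*p^4 - 4.8*p^3 + 4.47*p^2 + 7.11*p + 0.91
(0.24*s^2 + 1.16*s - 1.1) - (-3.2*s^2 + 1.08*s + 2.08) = 3.44*s^2 + 0.0799999999999998*s - 3.18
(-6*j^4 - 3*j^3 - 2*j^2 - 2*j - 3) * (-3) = 18*j^4 + 9*j^3 + 6*j^2 + 6*j + 9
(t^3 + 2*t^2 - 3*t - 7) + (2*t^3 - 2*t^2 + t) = 3*t^3 - 2*t - 7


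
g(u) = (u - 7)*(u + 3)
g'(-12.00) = -28.00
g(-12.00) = 171.00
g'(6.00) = 8.00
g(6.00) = -9.00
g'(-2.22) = -8.44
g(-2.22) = -7.19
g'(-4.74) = -13.48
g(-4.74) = 20.43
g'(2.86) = 1.72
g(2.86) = -24.26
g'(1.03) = -1.94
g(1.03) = -24.06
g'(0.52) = -2.96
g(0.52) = -22.81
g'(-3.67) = -11.34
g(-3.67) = 7.15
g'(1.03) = -1.94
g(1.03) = -24.06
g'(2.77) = 1.54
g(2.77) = -24.41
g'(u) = 2*u - 4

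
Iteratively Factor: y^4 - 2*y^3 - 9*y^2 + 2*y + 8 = (y - 1)*(y^3 - y^2 - 10*y - 8) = (y - 4)*(y - 1)*(y^2 + 3*y + 2) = (y - 4)*(y - 1)*(y + 1)*(y + 2)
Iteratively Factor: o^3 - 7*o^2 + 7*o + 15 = (o + 1)*(o^2 - 8*o + 15) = (o - 3)*(o + 1)*(o - 5)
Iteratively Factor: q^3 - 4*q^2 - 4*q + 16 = (q - 4)*(q^2 - 4) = (q - 4)*(q + 2)*(q - 2)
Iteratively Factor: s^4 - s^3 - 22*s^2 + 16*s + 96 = (s - 4)*(s^3 + 3*s^2 - 10*s - 24) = (s - 4)*(s + 2)*(s^2 + s - 12) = (s - 4)*(s + 2)*(s + 4)*(s - 3)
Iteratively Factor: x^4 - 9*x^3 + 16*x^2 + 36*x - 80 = (x - 2)*(x^3 - 7*x^2 + 2*x + 40) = (x - 4)*(x - 2)*(x^2 - 3*x - 10) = (x - 5)*(x - 4)*(x - 2)*(x + 2)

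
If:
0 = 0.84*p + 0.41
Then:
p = -0.49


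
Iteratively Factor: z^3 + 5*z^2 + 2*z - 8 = (z + 4)*(z^2 + z - 2) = (z + 2)*(z + 4)*(z - 1)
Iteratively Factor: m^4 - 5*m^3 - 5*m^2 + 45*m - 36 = (m + 3)*(m^3 - 8*m^2 + 19*m - 12) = (m - 1)*(m + 3)*(m^2 - 7*m + 12) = (m - 3)*(m - 1)*(m + 3)*(m - 4)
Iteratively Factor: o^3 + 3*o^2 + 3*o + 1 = (o + 1)*(o^2 + 2*o + 1) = (o + 1)^2*(o + 1)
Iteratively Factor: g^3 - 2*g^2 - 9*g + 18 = (g + 3)*(g^2 - 5*g + 6) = (g - 3)*(g + 3)*(g - 2)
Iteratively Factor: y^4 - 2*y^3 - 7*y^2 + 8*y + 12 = (y + 1)*(y^3 - 3*y^2 - 4*y + 12) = (y + 1)*(y + 2)*(y^2 - 5*y + 6) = (y - 3)*(y + 1)*(y + 2)*(y - 2)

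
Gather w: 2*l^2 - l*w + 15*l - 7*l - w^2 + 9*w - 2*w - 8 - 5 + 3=2*l^2 + 8*l - w^2 + w*(7 - l) - 10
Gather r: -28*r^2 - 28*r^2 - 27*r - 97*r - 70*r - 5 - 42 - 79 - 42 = -56*r^2 - 194*r - 168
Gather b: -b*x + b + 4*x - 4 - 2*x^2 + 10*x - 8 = b*(1 - x) - 2*x^2 + 14*x - 12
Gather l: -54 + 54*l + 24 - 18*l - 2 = 36*l - 32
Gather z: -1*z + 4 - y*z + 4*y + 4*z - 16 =4*y + z*(3 - y) - 12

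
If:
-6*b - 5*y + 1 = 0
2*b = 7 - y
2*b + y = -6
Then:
No Solution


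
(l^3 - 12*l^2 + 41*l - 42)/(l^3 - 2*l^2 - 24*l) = (-l^3 + 12*l^2 - 41*l + 42)/(l*(-l^2 + 2*l + 24))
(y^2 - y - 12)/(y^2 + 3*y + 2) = (y^2 - y - 12)/(y^2 + 3*y + 2)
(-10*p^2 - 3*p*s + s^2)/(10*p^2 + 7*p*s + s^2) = (-5*p + s)/(5*p + s)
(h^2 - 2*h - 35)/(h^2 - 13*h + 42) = (h + 5)/(h - 6)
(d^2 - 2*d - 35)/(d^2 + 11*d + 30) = (d - 7)/(d + 6)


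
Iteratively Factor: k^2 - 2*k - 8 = (k - 4)*(k + 2)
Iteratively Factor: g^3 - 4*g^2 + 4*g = (g - 2)*(g^2 - 2*g) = (g - 2)^2*(g)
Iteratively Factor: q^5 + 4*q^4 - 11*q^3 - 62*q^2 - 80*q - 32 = (q + 4)*(q^4 - 11*q^2 - 18*q - 8) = (q + 1)*(q + 4)*(q^3 - q^2 - 10*q - 8) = (q + 1)*(q + 2)*(q + 4)*(q^2 - 3*q - 4) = (q + 1)^2*(q + 2)*(q + 4)*(q - 4)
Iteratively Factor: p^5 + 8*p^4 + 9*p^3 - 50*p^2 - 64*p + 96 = (p + 4)*(p^4 + 4*p^3 - 7*p^2 - 22*p + 24) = (p + 4)^2*(p^3 - 7*p + 6) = (p - 2)*(p + 4)^2*(p^2 + 2*p - 3) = (p - 2)*(p + 3)*(p + 4)^2*(p - 1)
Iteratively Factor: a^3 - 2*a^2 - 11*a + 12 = (a + 3)*(a^2 - 5*a + 4) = (a - 1)*(a + 3)*(a - 4)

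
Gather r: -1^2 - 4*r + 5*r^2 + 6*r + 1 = 5*r^2 + 2*r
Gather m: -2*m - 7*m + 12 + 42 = 54 - 9*m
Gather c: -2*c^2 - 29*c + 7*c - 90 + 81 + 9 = -2*c^2 - 22*c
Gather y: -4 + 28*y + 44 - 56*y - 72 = -28*y - 32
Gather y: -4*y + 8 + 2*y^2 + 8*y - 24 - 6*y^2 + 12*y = -4*y^2 + 16*y - 16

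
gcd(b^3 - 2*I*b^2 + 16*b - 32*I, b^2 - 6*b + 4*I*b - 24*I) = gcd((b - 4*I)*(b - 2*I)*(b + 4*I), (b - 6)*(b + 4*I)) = b + 4*I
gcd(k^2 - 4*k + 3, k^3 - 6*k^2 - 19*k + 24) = k - 1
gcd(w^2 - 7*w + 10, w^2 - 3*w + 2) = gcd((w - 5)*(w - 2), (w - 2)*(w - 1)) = w - 2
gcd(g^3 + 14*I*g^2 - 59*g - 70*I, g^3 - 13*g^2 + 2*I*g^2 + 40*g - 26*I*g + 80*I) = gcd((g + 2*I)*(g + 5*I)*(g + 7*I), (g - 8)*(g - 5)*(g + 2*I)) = g + 2*I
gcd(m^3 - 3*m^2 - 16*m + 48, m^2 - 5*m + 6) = m - 3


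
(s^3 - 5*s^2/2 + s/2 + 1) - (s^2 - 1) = s^3 - 7*s^2/2 + s/2 + 2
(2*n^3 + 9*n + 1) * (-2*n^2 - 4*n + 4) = -4*n^5 - 8*n^4 - 10*n^3 - 38*n^2 + 32*n + 4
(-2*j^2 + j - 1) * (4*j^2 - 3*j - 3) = -8*j^4 + 10*j^3 - j^2 + 3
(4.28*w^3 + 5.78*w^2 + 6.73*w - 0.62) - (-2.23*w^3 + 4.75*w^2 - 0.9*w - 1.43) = 6.51*w^3 + 1.03*w^2 + 7.63*w + 0.81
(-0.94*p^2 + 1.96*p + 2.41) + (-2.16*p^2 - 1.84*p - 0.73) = -3.1*p^2 + 0.12*p + 1.68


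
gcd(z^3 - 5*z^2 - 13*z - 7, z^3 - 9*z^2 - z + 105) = z - 7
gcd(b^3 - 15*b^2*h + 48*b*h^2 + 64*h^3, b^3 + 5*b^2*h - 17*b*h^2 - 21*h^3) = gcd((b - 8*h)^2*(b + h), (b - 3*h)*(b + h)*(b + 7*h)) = b + h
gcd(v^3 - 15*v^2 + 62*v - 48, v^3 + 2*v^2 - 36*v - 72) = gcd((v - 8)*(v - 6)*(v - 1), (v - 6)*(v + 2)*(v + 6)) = v - 6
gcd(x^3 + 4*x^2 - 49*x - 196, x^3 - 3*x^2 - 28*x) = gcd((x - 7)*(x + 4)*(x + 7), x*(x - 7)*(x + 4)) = x^2 - 3*x - 28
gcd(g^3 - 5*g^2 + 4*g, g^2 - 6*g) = g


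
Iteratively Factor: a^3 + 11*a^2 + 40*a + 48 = (a + 4)*(a^2 + 7*a + 12) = (a + 3)*(a + 4)*(a + 4)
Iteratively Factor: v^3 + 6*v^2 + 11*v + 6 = (v + 3)*(v^2 + 3*v + 2) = (v + 2)*(v + 3)*(v + 1)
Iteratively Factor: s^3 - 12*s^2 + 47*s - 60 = (s - 5)*(s^2 - 7*s + 12) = (s - 5)*(s - 3)*(s - 4)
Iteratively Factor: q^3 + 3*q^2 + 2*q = (q + 1)*(q^2 + 2*q) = q*(q + 1)*(q + 2)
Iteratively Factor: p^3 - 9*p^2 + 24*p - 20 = (p - 2)*(p^2 - 7*p + 10) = (p - 2)^2*(p - 5)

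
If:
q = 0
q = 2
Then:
No Solution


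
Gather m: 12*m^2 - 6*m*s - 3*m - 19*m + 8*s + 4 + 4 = 12*m^2 + m*(-6*s - 22) + 8*s + 8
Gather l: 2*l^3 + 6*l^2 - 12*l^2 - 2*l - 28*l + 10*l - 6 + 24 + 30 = 2*l^3 - 6*l^2 - 20*l + 48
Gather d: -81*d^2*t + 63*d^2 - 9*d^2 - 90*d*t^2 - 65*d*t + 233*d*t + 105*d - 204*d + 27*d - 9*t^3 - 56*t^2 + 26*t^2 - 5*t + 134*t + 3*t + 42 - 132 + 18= d^2*(54 - 81*t) + d*(-90*t^2 + 168*t - 72) - 9*t^3 - 30*t^2 + 132*t - 72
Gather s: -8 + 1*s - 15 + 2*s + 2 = 3*s - 21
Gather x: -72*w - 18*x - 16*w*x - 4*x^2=-72*w - 4*x^2 + x*(-16*w - 18)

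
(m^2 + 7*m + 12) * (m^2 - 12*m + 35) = m^4 - 5*m^3 - 37*m^2 + 101*m + 420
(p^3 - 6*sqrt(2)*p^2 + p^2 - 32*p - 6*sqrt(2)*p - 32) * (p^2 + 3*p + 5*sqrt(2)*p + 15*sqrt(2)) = p^5 - sqrt(2)*p^4 + 4*p^4 - 89*p^3 - 4*sqrt(2)*p^3 - 368*p^2 - 163*sqrt(2)*p^2 - 640*sqrt(2)*p - 276*p - 480*sqrt(2)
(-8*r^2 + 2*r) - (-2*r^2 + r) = -6*r^2 + r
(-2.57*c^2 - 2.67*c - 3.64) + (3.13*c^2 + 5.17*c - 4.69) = 0.56*c^2 + 2.5*c - 8.33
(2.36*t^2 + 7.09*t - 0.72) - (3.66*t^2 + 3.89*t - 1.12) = -1.3*t^2 + 3.2*t + 0.4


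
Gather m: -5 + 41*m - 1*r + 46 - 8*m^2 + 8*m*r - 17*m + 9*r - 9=-8*m^2 + m*(8*r + 24) + 8*r + 32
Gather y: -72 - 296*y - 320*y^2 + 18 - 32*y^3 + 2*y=-32*y^3 - 320*y^2 - 294*y - 54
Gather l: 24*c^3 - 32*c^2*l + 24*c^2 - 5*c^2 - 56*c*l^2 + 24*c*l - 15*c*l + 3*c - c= 24*c^3 + 19*c^2 - 56*c*l^2 + 2*c + l*(-32*c^2 + 9*c)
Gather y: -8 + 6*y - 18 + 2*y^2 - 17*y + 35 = 2*y^2 - 11*y + 9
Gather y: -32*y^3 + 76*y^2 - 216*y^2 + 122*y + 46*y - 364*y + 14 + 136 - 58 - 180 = -32*y^3 - 140*y^2 - 196*y - 88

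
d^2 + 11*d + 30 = (d + 5)*(d + 6)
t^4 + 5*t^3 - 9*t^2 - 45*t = t*(t - 3)*(t + 3)*(t + 5)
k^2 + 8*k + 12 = (k + 2)*(k + 6)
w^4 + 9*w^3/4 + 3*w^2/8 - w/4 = w*(w - 1/4)*(w + 1/2)*(w + 2)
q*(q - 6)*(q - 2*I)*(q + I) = q^4 - 6*q^3 - I*q^3 + 2*q^2 + 6*I*q^2 - 12*q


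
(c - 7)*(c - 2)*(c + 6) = c^3 - 3*c^2 - 40*c + 84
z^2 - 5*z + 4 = (z - 4)*(z - 1)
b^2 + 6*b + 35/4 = (b + 5/2)*(b + 7/2)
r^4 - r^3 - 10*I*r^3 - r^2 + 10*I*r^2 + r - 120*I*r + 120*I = (r - 1)*(r - 8*I)*(r - 5*I)*(r + 3*I)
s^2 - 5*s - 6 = (s - 6)*(s + 1)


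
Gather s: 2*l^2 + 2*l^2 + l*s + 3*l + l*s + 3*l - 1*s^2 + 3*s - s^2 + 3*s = 4*l^2 + 6*l - 2*s^2 + s*(2*l + 6)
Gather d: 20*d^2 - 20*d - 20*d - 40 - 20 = 20*d^2 - 40*d - 60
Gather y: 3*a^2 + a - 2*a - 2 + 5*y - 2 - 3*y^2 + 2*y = 3*a^2 - a - 3*y^2 + 7*y - 4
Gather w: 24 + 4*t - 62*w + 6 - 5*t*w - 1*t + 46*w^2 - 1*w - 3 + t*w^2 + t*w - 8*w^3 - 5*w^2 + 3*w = 3*t - 8*w^3 + w^2*(t + 41) + w*(-4*t - 60) + 27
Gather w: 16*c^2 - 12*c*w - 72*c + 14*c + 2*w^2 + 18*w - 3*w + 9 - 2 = 16*c^2 - 58*c + 2*w^2 + w*(15 - 12*c) + 7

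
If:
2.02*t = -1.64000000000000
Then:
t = -0.81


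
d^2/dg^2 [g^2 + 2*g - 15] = 2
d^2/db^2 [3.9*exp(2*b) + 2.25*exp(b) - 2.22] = (15.6*exp(b) + 2.25)*exp(b)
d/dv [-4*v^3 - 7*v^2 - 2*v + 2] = -12*v^2 - 14*v - 2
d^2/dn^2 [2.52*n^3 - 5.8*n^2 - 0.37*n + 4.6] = 15.12*n - 11.6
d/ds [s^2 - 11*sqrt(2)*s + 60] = 2*s - 11*sqrt(2)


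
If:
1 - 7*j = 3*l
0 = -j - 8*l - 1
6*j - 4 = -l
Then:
No Solution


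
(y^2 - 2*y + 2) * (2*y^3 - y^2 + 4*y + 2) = 2*y^5 - 5*y^4 + 10*y^3 - 8*y^2 + 4*y + 4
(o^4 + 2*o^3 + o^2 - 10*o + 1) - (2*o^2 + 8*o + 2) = o^4 + 2*o^3 - o^2 - 18*o - 1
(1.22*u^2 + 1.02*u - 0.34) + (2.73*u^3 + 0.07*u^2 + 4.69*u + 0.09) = 2.73*u^3 + 1.29*u^2 + 5.71*u - 0.25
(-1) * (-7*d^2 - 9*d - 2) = 7*d^2 + 9*d + 2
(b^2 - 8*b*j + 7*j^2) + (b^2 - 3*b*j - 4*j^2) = 2*b^2 - 11*b*j + 3*j^2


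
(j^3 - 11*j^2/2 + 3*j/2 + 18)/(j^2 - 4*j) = j - 3/2 - 9/(2*j)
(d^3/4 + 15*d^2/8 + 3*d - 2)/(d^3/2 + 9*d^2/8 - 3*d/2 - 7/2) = (2*d^3 + 15*d^2 + 24*d - 16)/(4*d^3 + 9*d^2 - 12*d - 28)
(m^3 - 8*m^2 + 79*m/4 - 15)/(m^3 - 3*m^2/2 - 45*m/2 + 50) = (m - 3/2)/(m + 5)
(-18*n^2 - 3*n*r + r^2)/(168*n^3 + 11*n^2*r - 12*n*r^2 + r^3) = (-6*n + r)/(56*n^2 - 15*n*r + r^2)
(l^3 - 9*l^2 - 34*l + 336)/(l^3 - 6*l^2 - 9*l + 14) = (l^2 - 2*l - 48)/(l^2 + l - 2)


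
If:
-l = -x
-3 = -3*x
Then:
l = 1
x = 1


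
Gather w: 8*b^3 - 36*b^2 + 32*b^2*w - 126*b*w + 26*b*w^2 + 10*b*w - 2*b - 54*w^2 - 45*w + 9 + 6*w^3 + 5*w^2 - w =8*b^3 - 36*b^2 - 2*b + 6*w^3 + w^2*(26*b - 49) + w*(32*b^2 - 116*b - 46) + 9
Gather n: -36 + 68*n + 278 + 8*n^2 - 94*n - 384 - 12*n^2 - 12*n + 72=-4*n^2 - 38*n - 70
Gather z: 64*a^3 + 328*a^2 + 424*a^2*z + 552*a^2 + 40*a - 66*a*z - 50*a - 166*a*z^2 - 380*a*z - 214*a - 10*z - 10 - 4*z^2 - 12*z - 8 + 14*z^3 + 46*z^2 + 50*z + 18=64*a^3 + 880*a^2 - 224*a + 14*z^3 + z^2*(42 - 166*a) + z*(424*a^2 - 446*a + 28)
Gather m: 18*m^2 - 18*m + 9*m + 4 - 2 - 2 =18*m^2 - 9*m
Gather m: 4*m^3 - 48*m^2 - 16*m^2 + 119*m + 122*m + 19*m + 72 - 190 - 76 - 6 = 4*m^3 - 64*m^2 + 260*m - 200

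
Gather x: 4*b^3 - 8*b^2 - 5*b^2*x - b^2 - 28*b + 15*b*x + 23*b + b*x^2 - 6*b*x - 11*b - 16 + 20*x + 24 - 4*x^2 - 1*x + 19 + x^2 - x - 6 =4*b^3 - 9*b^2 - 16*b + x^2*(b - 3) + x*(-5*b^2 + 9*b + 18) + 21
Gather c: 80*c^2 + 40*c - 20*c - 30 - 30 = 80*c^2 + 20*c - 60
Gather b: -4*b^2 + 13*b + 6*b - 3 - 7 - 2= -4*b^2 + 19*b - 12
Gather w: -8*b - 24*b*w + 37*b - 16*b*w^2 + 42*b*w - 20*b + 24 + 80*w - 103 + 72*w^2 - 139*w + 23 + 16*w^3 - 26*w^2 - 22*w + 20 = 9*b + 16*w^3 + w^2*(46 - 16*b) + w*(18*b - 81) - 36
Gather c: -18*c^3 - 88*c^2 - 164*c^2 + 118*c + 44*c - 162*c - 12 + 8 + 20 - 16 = -18*c^3 - 252*c^2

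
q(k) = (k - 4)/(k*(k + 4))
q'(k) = -(k - 4)/(k*(k + 4)^2) + 1/(k*(k + 4)) - (k - 4)/(k^2*(k + 4))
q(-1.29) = 1.51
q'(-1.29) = 0.33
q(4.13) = 0.00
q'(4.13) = 0.03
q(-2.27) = 1.60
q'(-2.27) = -0.47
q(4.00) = 0.00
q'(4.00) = 0.03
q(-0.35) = 3.41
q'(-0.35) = 8.01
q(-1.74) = 1.46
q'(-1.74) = -0.06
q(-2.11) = 1.53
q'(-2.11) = -0.34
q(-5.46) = -1.19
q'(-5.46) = -0.90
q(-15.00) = -0.12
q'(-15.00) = -0.01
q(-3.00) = 2.33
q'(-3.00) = -1.89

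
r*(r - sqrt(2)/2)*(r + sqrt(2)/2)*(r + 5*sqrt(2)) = r^4 + 5*sqrt(2)*r^3 - r^2/2 - 5*sqrt(2)*r/2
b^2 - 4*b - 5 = (b - 5)*(b + 1)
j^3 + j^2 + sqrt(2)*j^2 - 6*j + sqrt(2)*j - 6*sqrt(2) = (j - 2)*(j + 3)*(j + sqrt(2))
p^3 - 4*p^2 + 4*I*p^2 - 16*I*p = p*(p - 4)*(p + 4*I)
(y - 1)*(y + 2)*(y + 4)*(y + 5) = y^4 + 10*y^3 + 27*y^2 + 2*y - 40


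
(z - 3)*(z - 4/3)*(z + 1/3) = z^3 - 4*z^2 + 23*z/9 + 4/3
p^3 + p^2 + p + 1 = (p + 1)*(p - I)*(p + I)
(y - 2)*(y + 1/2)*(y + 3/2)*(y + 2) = y^4 + 2*y^3 - 13*y^2/4 - 8*y - 3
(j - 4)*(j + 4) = j^2 - 16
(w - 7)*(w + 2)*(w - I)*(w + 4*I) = w^4 - 5*w^3 + 3*I*w^3 - 10*w^2 - 15*I*w^2 - 20*w - 42*I*w - 56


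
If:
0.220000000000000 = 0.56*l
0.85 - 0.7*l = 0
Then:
No Solution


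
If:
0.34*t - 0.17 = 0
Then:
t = 0.50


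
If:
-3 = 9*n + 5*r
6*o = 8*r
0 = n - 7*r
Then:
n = -21/68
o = -1/17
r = -3/68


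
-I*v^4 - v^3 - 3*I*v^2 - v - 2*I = (v - 2*I)*(v - I)*(v + I)*(-I*v + 1)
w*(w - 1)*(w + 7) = w^3 + 6*w^2 - 7*w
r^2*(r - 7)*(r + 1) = r^4 - 6*r^3 - 7*r^2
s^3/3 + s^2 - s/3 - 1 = (s/3 + 1)*(s - 1)*(s + 1)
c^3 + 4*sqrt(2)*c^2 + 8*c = c*(c + 2*sqrt(2))^2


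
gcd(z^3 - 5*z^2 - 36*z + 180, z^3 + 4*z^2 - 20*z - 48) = z + 6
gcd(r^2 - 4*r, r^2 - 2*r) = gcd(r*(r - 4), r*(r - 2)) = r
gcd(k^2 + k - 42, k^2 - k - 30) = k - 6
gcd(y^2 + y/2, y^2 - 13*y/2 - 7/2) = y + 1/2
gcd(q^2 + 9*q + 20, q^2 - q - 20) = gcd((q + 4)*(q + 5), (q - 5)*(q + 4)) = q + 4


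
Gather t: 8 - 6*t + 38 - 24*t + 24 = 70 - 30*t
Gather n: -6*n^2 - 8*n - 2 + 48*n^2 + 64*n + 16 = 42*n^2 + 56*n + 14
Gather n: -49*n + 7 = 7 - 49*n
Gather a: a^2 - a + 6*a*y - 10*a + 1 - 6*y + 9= a^2 + a*(6*y - 11) - 6*y + 10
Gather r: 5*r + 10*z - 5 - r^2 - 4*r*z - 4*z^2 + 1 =-r^2 + r*(5 - 4*z) - 4*z^2 + 10*z - 4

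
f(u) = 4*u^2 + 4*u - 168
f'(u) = 8*u + 4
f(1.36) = -155.16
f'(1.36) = 14.88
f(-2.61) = -151.19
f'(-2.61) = -16.88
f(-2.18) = -157.71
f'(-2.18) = -13.44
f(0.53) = -164.76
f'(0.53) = 8.24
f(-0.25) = -168.75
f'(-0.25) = 2.00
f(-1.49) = -165.08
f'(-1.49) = -7.92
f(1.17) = -157.84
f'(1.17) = 13.36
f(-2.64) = -150.68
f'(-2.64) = -17.12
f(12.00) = 456.00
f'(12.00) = 100.00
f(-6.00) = -48.00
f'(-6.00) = -44.00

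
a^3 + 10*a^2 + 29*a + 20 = (a + 1)*(a + 4)*(a + 5)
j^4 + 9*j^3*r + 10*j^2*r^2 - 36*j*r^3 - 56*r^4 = (j - 2*r)*(j + 2*r)^2*(j + 7*r)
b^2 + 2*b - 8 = (b - 2)*(b + 4)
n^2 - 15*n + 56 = (n - 8)*(n - 7)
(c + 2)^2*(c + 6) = c^3 + 10*c^2 + 28*c + 24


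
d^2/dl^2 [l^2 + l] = 2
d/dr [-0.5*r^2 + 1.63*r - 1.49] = 1.63 - 1.0*r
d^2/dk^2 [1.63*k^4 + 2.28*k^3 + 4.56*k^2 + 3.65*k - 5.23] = 19.56*k^2 + 13.68*k + 9.12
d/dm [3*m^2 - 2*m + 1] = 6*m - 2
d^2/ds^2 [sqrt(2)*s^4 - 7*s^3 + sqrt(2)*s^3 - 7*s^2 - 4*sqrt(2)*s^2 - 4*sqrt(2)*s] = 12*sqrt(2)*s^2 - 42*s + 6*sqrt(2)*s - 14 - 8*sqrt(2)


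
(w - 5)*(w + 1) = w^2 - 4*w - 5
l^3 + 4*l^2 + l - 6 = (l - 1)*(l + 2)*(l + 3)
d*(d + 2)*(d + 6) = d^3 + 8*d^2 + 12*d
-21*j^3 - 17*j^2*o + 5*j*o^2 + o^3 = (-3*j + o)*(j + o)*(7*j + o)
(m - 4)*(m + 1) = m^2 - 3*m - 4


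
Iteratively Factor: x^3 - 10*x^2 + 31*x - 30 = (x - 5)*(x^2 - 5*x + 6) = (x - 5)*(x - 2)*(x - 3)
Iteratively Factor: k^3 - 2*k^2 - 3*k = (k + 1)*(k^2 - 3*k) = (k - 3)*(k + 1)*(k)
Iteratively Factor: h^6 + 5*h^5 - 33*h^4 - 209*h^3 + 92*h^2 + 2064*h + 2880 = (h - 5)*(h^5 + 10*h^4 + 17*h^3 - 124*h^2 - 528*h - 576) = (h - 5)*(h - 4)*(h^4 + 14*h^3 + 73*h^2 + 168*h + 144) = (h - 5)*(h - 4)*(h + 4)*(h^3 + 10*h^2 + 33*h + 36) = (h - 5)*(h - 4)*(h + 3)*(h + 4)*(h^2 + 7*h + 12) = (h - 5)*(h - 4)*(h + 3)*(h + 4)^2*(h + 3)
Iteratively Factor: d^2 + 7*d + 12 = (d + 4)*(d + 3)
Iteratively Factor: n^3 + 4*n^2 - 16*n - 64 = (n + 4)*(n^2 - 16) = (n - 4)*(n + 4)*(n + 4)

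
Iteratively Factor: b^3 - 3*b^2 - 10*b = (b)*(b^2 - 3*b - 10) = b*(b - 5)*(b + 2)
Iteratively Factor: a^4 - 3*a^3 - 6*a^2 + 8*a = (a + 2)*(a^3 - 5*a^2 + 4*a) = a*(a + 2)*(a^2 - 5*a + 4) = a*(a - 4)*(a + 2)*(a - 1)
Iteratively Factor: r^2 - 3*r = (r)*(r - 3)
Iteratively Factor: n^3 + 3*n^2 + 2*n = (n + 2)*(n^2 + n) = n*(n + 2)*(n + 1)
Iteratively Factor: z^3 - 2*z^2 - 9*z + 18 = (z - 3)*(z^2 + z - 6) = (z - 3)*(z + 3)*(z - 2)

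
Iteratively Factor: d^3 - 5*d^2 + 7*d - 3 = (d - 1)*(d^2 - 4*d + 3) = (d - 3)*(d - 1)*(d - 1)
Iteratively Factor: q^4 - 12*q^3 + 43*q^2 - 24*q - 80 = (q - 4)*(q^3 - 8*q^2 + 11*q + 20) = (q - 5)*(q - 4)*(q^2 - 3*q - 4) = (q - 5)*(q - 4)^2*(q + 1)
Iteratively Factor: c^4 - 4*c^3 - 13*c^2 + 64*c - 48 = (c - 3)*(c^3 - c^2 - 16*c + 16) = (c - 4)*(c - 3)*(c^2 + 3*c - 4) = (c - 4)*(c - 3)*(c - 1)*(c + 4)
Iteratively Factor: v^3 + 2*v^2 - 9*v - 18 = (v - 3)*(v^2 + 5*v + 6) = (v - 3)*(v + 3)*(v + 2)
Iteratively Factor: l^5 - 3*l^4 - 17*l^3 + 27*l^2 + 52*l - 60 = (l + 3)*(l^4 - 6*l^3 + l^2 + 24*l - 20) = (l - 2)*(l + 3)*(l^3 - 4*l^2 - 7*l + 10) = (l - 2)*(l + 2)*(l + 3)*(l^2 - 6*l + 5) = (l - 5)*(l - 2)*(l + 2)*(l + 3)*(l - 1)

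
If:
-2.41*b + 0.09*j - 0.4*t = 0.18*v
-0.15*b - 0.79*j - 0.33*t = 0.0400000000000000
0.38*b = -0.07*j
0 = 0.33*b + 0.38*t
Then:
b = 0.01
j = -0.05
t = -0.01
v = -0.13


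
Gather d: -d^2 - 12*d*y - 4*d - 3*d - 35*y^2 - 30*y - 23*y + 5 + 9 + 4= -d^2 + d*(-12*y - 7) - 35*y^2 - 53*y + 18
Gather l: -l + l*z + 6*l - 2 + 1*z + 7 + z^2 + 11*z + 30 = l*(z + 5) + z^2 + 12*z + 35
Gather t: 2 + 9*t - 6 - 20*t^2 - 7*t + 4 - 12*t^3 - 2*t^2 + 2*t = -12*t^3 - 22*t^2 + 4*t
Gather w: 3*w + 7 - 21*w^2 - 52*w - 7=-21*w^2 - 49*w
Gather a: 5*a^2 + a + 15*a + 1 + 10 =5*a^2 + 16*a + 11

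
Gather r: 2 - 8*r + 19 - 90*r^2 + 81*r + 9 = -90*r^2 + 73*r + 30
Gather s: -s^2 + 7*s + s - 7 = -s^2 + 8*s - 7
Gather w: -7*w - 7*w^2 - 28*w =-7*w^2 - 35*w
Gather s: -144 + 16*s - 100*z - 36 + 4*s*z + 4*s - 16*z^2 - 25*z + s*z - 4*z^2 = s*(5*z + 20) - 20*z^2 - 125*z - 180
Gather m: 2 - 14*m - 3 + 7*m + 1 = -7*m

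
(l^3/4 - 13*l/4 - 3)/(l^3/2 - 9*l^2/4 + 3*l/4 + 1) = (l^2 + 4*l + 3)/(2*l^2 - l - 1)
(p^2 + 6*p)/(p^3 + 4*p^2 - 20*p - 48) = p/(p^2 - 2*p - 8)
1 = 1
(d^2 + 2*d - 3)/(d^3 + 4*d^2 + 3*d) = (d - 1)/(d*(d + 1))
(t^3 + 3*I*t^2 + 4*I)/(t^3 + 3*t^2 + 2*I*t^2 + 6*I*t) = (t^2 + I*t + 2)/(t*(t + 3))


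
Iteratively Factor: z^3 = (z)*(z^2) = z^2*(z)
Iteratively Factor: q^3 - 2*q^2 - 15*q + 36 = (q - 3)*(q^2 + q - 12) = (q - 3)*(q + 4)*(q - 3)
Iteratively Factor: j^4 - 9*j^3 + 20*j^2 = (j)*(j^3 - 9*j^2 + 20*j) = j*(j - 4)*(j^2 - 5*j) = j^2*(j - 4)*(j - 5)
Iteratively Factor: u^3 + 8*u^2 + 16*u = (u + 4)*(u^2 + 4*u) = (u + 4)^2*(u)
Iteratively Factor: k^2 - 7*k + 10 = (k - 2)*(k - 5)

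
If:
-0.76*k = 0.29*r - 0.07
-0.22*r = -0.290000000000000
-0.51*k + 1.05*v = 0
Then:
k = -0.41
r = 1.32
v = -0.20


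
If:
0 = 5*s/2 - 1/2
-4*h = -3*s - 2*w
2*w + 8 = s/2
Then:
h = -73/40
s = 1/5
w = -79/20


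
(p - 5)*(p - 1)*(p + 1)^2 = p^4 - 4*p^3 - 6*p^2 + 4*p + 5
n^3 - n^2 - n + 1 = (n - 1)^2*(n + 1)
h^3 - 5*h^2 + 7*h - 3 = (h - 3)*(h - 1)^2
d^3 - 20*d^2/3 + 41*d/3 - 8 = (d - 3)*(d - 8/3)*(d - 1)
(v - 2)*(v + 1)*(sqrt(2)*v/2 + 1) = sqrt(2)*v^3/2 - sqrt(2)*v^2/2 + v^2 - sqrt(2)*v - v - 2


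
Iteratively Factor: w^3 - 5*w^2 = (w)*(w^2 - 5*w) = w^2*(w - 5)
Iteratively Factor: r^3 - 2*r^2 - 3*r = (r)*(r^2 - 2*r - 3) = r*(r + 1)*(r - 3)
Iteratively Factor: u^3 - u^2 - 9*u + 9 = (u - 1)*(u^2 - 9) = (u - 3)*(u - 1)*(u + 3)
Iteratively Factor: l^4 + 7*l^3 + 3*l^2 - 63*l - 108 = (l + 4)*(l^3 + 3*l^2 - 9*l - 27) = (l - 3)*(l + 4)*(l^2 + 6*l + 9) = (l - 3)*(l + 3)*(l + 4)*(l + 3)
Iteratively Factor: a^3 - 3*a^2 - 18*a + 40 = (a - 5)*(a^2 + 2*a - 8) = (a - 5)*(a + 4)*(a - 2)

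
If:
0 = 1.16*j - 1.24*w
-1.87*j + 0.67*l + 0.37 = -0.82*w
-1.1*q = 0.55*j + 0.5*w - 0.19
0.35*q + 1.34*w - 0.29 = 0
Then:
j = 0.25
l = -0.15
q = -0.06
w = 0.23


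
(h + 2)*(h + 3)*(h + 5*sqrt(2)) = h^3 + 5*h^2 + 5*sqrt(2)*h^2 + 6*h + 25*sqrt(2)*h + 30*sqrt(2)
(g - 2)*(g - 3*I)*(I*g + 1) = I*g^3 + 4*g^2 - 2*I*g^2 - 8*g - 3*I*g + 6*I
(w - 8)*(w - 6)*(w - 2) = w^3 - 16*w^2 + 76*w - 96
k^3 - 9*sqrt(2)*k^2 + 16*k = k*(k - 8*sqrt(2))*(k - sqrt(2))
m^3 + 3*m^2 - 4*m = m*(m - 1)*(m + 4)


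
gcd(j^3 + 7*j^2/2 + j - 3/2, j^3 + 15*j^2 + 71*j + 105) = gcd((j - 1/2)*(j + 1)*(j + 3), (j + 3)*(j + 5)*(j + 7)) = j + 3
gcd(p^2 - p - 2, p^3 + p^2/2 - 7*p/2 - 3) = p^2 - p - 2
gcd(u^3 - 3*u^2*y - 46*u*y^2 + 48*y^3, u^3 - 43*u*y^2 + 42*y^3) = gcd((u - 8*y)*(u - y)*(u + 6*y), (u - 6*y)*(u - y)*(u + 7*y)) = -u + y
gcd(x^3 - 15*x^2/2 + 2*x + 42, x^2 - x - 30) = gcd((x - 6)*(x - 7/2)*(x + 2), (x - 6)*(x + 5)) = x - 6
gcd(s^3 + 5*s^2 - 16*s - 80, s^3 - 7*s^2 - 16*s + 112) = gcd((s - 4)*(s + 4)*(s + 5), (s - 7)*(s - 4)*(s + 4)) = s^2 - 16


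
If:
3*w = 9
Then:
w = 3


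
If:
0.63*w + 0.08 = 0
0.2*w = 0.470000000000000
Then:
No Solution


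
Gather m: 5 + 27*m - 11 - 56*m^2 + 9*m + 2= -56*m^2 + 36*m - 4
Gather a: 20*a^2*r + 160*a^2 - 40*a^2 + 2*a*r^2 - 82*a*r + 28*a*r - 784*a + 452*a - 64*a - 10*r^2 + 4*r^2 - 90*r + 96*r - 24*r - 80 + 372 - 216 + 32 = a^2*(20*r + 120) + a*(2*r^2 - 54*r - 396) - 6*r^2 - 18*r + 108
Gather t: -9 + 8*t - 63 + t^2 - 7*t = t^2 + t - 72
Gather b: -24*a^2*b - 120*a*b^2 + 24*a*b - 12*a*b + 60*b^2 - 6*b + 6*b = b^2*(60 - 120*a) + b*(-24*a^2 + 12*a)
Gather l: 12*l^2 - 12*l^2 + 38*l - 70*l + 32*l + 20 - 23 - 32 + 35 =0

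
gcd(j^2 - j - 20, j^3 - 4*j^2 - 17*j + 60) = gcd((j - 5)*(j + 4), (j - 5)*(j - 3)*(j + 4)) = j^2 - j - 20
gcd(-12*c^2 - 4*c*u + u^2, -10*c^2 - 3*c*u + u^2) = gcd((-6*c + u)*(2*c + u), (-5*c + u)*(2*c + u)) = 2*c + u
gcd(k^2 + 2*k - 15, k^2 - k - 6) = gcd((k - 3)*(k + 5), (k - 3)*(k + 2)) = k - 3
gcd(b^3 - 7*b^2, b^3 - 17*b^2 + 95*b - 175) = b - 7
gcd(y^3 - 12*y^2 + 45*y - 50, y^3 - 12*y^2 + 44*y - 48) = y - 2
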